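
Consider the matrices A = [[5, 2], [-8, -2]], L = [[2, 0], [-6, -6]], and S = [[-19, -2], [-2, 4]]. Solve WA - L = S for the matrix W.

W = [[3, 4], [0, 1]]

WA = S + L = [[-17, -2], [-8, -2]].
Right-multiplying both sides by A⁻¹ gives W = (S + L)A⁻¹.
det A = 6, so A⁻¹ = [[-1/3, -1/3], [4/3, 5/6]].
W = (S + L)A⁻¹ = [[3, 4], [0, 1]].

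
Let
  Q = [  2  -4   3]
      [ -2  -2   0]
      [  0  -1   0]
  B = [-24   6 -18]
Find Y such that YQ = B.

Y = [[-6, 6, 6]]

Q is on the right of Y, so right-multiply by Q⁻¹: Y = BQ⁻¹.
det Q = 6, so Q⁻¹ = [[0, -1/2, 1], [0, 0, -1], [1/3, 1/3, -2]].
Y = BQ⁻¹ = [[-24, 6, -18]] · [[0, -1/2, 1], [0, 0, -1], [1/3, 1/3, -2]] = [[-6, 6, 6]].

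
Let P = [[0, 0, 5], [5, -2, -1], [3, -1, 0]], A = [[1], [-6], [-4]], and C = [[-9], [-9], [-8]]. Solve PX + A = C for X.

PX = C − A = [[-10], [-3], [-4]].
Left-multiplying both sides by P⁻¹ gives X = P⁻¹(C − A).
det P = 5; the adjugate gives P⁻¹ = [[-1/5, -1, 2], [-3/5, -3, 5], [1/5, 0, 0]].
X = P⁻¹(C − A) = [[-3], [-5], [-2]].

X = [[-3], [-5], [-2]]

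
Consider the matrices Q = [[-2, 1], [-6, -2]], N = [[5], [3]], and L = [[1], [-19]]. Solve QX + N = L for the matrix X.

X = [[3], [2]]

QX = L − N = [[-4], [-22]].
Q is on the left of X, so left-multiply by Q⁻¹: X = Q⁻¹(L − N).
det Q = 10, so Q⁻¹ = [[-1/5, -1/10], [3/5, -1/5]].
X = Q⁻¹(L − N) = [[3], [2]].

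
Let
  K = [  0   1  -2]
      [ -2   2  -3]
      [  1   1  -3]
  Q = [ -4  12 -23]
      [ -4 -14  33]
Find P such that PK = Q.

Right-multiplying both sides by K⁻¹ gives P = QK⁻¹.
K has determinant -1; K⁻¹ = [[3, -1, -1], [9, -2, -4], [4, -1, -2]].
P = QK⁻¹ = [[-4, 12, -23], [-4, -14, 33]] · [[3, -1, -1], [9, -2, -4], [4, -1, -2]] = [[4, 3, 2], [-6, -1, -6]].

P = [[4, 3, 2], [-6, -1, -6]]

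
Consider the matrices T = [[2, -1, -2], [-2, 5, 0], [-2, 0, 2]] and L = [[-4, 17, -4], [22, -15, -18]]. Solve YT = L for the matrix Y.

Y = [[3, 4, 1], [5, -2, -4]]

T is on the right of Y, so right-multiply by T⁻¹: Y = LT⁻¹.
det T = -4; the adjugate gives T⁻¹ = [[-5/2, -1/2, -5/2], [-1, 0, -1], [-5/2, -1/2, -2]].
Y = LT⁻¹ = [[-4, 17, -4], [22, -15, -18]] · [[-5/2, -1/2, -5/2], [-1, 0, -1], [-5/2, -1/2, -2]] = [[3, 4, 1], [5, -2, -4]].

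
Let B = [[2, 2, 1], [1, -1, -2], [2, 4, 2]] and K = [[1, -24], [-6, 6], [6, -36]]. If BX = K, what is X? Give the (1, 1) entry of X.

Since B multiplies X on the left, X = B⁻¹K.
B has determinant 6; B⁻¹ = [[1, 0, -1/2], [-1, 1/3, 5/6], [1, -2/3, -2/3]].
X = B⁻¹K = [[1, 0, -1/2], [-1, 1/3, 5/6], [1, -2/3, -2/3]] · [[1, -24], [-6, 6], [6, -36]] = [[-2, -6], [2, -4], [1, -4]].

-2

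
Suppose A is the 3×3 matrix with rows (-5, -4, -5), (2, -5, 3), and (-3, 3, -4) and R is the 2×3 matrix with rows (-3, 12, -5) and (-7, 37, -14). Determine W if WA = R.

W = [[0, -3, -1], [-2, -4, 3]]

Since A sits to the right of W, W = RA⁻¹.
det A = -6; the adjugate gives A⁻¹ = [[-11/6, 31/6, 37/6], [1/6, -5/6, -5/6], [3/2, -9/2, -11/2]].
W = RA⁻¹ = [[-3, 12, -5], [-7, 37, -14]] · [[-11/6, 31/6, 37/6], [1/6, -5/6, -5/6], [3/2, -9/2, -11/2]] = [[0, -3, -1], [-2, -4, 3]].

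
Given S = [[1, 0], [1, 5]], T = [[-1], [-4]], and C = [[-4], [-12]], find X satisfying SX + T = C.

X = [[-3], [-1]]

SX = C − T = [[-3], [-8]].
Left-multiplying both sides by S⁻¹ gives X = S⁻¹(C − T).
det S = 5, so S⁻¹ = [[1, 0], [-1/5, 1/5]].
X = S⁻¹(C − T) = [[-3], [-1]].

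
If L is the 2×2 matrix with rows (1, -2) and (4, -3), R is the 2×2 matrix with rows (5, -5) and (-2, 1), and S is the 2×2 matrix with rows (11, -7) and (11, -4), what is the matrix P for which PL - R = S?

P = [[0, 4], [-3, 3]]

PL = S + R = [[16, -12], [9, -3]].
L is on the right of P, so right-multiply by L⁻¹: P = (S + R)L⁻¹.
L has determinant 5; L⁻¹ = [[-3/5, 2/5], [-4/5, 1/5]].
P = (S + R)L⁻¹ = [[0, 4], [-3, 3]].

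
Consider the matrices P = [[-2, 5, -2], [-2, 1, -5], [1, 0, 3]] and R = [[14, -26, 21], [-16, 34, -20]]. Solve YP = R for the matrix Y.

Y = [[-5, -1, 2], [6, 4, 4]]

P is on the right of Y, so right-multiply by P⁻¹: Y = RP⁻¹.
det P = 1, so P⁻¹ = [[3, -15, -23], [1, -4, -6], [-1, 5, 8]].
Y = RP⁻¹ = [[14, -26, 21], [-16, 34, -20]] · [[3, -15, -23], [1, -4, -6], [-1, 5, 8]] = [[-5, -1, 2], [6, 4, 4]].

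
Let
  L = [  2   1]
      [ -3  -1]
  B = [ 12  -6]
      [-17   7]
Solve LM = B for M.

M = [[5, -1], [2, -4]]

L is on the left of M, so left-multiply by L⁻¹: M = L⁻¹B.
L has determinant 1; L⁻¹ = [[-1, -1], [3, 2]].
M = L⁻¹B = [[-1, -1], [3, 2]] · [[12, -6], [-17, 7]] = [[5, -1], [2, -4]].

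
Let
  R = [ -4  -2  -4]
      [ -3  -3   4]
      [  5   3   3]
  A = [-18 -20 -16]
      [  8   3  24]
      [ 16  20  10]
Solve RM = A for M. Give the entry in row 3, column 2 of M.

Left-multiplying both sides by R⁻¹ gives M = R⁻¹A.
R has determinant 2; R⁻¹ = [[-21/2, -3, -10], [29/2, 4, 14], [3, 1, 3]].
M = R⁻¹A = [[-21/2, -3, -10], [29/2, 4, 14], [3, 1, 3]] · [[-18, -20, -16], [8, 3, 24], [16, 20, 10]] = [[5, 1, -4], [-5, 2, 4], [2, 3, 6]].

3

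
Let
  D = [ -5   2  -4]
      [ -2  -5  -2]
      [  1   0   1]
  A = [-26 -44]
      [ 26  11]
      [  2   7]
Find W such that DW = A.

W = [[6, 6], [-6, -5], [-4, 1]]

D is on the left of W, so left-multiply by D⁻¹: W = D⁻¹A.
det D = 5; the adjugate gives D⁻¹ = [[-1, -2/5, -24/5], [0, -1/5, -2/5], [1, 2/5, 29/5]].
W = D⁻¹A = [[-1, -2/5, -24/5], [0, -1/5, -2/5], [1, 2/5, 29/5]] · [[-26, -44], [26, 11], [2, 7]] = [[6, 6], [-6, -5], [-4, 1]].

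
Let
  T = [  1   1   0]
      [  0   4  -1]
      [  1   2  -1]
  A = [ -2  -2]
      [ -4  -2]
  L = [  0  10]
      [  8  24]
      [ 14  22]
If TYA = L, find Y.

Y = T⁻¹LA⁻¹ (apply T⁻¹ on the left and A⁻¹ on the right).
det T = -3, so T⁻¹ = [[2/3, -1/3, 1/3], [1/3, 1/3, -1/3], [4/3, 1/3, -4/3]].
A has determinant -4; A⁻¹ = [[1/2, -1/2], [-1, 1/2]].
T⁻¹L = [[2, 6], [-2, 4], [-16, -8]].
Y = (T⁻¹L)A⁻¹ = [[-5, 2], [-5, 3], [0, 4]].

Y = [[-5, 2], [-5, 3], [0, 4]]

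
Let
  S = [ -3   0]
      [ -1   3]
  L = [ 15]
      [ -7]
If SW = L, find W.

Since S multiplies W on the left, W = S⁻¹L.
det S = -9; the adjugate gives S⁻¹ = [[-1/3, 0], [-1/9, 1/3]].
W = S⁻¹L = [[-1/3, 0], [-1/9, 1/3]] · [[15], [-7]] = [[-5], [-4]].

W = [[-5], [-4]]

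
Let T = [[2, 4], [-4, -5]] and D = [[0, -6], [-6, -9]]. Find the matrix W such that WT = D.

W = [[-4, -2], [-1, 1]]

Since T sits to the right of W, W = DT⁻¹.
det T = 6; the adjugate gives T⁻¹ = [[-5/6, -2/3], [2/3, 1/3]].
W = DT⁻¹ = [[0, -6], [-6, -9]] · [[-5/6, -2/3], [2/3, 1/3]] = [[-4, -2], [-1, 1]].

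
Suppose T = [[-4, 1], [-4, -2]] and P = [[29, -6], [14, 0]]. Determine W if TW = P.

W = [[-6, 1], [5, -2]]

Since T multiplies W on the left, W = T⁻¹P.
T has determinant 12; T⁻¹ = [[-1/6, -1/12], [1/3, -1/3]].
W = T⁻¹P = [[-1/6, -1/12], [1/3, -1/3]] · [[29, -6], [14, 0]] = [[-6, 1], [5, -2]].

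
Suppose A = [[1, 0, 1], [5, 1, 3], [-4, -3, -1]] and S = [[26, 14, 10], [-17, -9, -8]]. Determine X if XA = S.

X = [[0, 2, -4], [-5, 0, 3]]

A is on the right of X, so right-multiply by A⁻¹: X = SA⁻¹.
det A = -3, so A⁻¹ = [[-8/3, 1, 1/3], [7/3, -1, -2/3], [11/3, -1, -1/3]].
X = SA⁻¹ = [[26, 14, 10], [-17, -9, -8]] · [[-8/3, 1, 1/3], [7/3, -1, -2/3], [11/3, -1, -1/3]] = [[0, 2, -4], [-5, 0, 3]].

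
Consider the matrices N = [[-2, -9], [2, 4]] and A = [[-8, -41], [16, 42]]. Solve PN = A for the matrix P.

N is on the right of P, so right-multiply by N⁻¹: P = AN⁻¹.
det N = 10; the adjugate gives N⁻¹ = [[2/5, 9/10], [-1/5, -1/5]].
P = AN⁻¹ = [[-8, -41], [16, 42]] · [[2/5, 9/10], [-1/5, -1/5]] = [[5, 1], [-2, 6]].

P = [[5, 1], [-2, 6]]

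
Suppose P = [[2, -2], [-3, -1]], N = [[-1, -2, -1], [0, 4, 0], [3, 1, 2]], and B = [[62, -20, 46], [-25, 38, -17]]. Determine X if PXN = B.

X = [[-2, -5, 4], [5, 3, -4]]

Left-multiply by P⁻¹ and right-multiply by N⁻¹: X = P⁻¹BN⁻¹.
det P = -8, so P⁻¹ = [[1/8, -1/4], [-3/8, -1/4]].
det N = 4, so N⁻¹ = [[2, 3/4, 1], [0, 1/4, 0], [-3, -5/4, -1]].
P⁻¹B = [[14, -12, 10], [-17, -2, -13]].
X = (P⁻¹B)N⁻¹ = [[-2, -5, 4], [5, 3, -4]].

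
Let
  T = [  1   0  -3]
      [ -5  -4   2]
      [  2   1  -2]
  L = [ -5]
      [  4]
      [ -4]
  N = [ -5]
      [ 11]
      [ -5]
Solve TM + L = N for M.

M = [[3], [-5], [1]]

TM = N − L = [[0], [7], [-1]].
T is on the left of M, so left-multiply by T⁻¹: M = T⁻¹(N − L).
det T = -3, so T⁻¹ = [[-2, 1, 4], [2, -4/3, -13/3], [-1, 1/3, 4/3]].
M = T⁻¹(N − L) = [[3], [-5], [1]].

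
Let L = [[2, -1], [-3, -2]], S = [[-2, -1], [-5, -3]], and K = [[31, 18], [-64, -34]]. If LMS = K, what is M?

Left-multiply by L⁻¹ and right-multiply by S⁻¹: M = L⁻¹KS⁻¹.
L has determinant -7; L⁻¹ = [[2/7, -1/7], [-3/7, -2/7]].
det S = 1; the adjugate gives S⁻¹ = [[-3, 1], [5, -2]].
L⁻¹K = [[18, 10], [5, 2]].
M = (L⁻¹K)S⁻¹ = [[-4, -2], [-5, 1]].

M = [[-4, -2], [-5, 1]]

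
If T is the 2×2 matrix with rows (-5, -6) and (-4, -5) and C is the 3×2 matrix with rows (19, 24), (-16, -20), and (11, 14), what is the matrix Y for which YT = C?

T is on the right of Y, so right-multiply by T⁻¹: Y = CT⁻¹.
det T = 1; the adjugate gives T⁻¹ = [[-5, 6], [4, -5]].
Y = CT⁻¹ = [[19, 24], [-16, -20], [11, 14]] · [[-5, 6], [4, -5]] = [[1, -6], [0, 4], [1, -4]].

Y = [[1, -6], [0, 4], [1, -4]]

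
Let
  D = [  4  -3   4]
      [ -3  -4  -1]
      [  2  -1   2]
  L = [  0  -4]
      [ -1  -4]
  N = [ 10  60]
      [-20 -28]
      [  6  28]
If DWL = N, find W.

W = [[0, -4], [3, -2], [1, 0]]

W = D⁻¹NL⁻¹ (apply D⁻¹ on the left and L⁻¹ on the right).
det D = -4; the adjugate gives D⁻¹ = [[9/4, -1/2, -19/4], [-1, 0, 2], [-11/4, 1/2, 25/4]].
L has determinant -4; L⁻¹ = [[1, -1], [-1/4, 0]].
D⁻¹N = [[4, 16], [2, -4], [0, -4]].
W = (D⁻¹N)L⁻¹ = [[0, -4], [3, -2], [1, 0]].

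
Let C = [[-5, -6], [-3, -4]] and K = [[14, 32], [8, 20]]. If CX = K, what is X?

X = [[-4, -4], [1, -2]]

Since C multiplies X on the left, X = C⁻¹K.
det C = 2; the adjugate gives C⁻¹ = [[-2, 3], [3/2, -5/2]].
X = C⁻¹K = [[-2, 3], [3/2, -5/2]] · [[14, 32], [8, 20]] = [[-4, -4], [1, -2]].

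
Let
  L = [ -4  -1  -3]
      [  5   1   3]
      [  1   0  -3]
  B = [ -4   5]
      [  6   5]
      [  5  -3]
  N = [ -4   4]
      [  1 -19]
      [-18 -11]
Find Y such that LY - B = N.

LY = N + B = [[-8, 9], [7, -14], [-13, -14]].
L is on the left of Y, so left-multiply by L⁻¹: Y = L⁻¹(N + B).
det L = -3; the adjugate gives L⁻¹ = [[1, 1, 0], [-6, -5, 1], [1/3, 1/3, -1/3]].
Y = L⁻¹(N + B) = [[-1, -5], [0, 2], [4, 3]].

Y = [[-1, -5], [0, 2], [4, 3]]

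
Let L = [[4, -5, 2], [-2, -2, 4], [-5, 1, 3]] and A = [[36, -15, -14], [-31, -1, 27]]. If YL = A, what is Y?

Right-multiplying both sides by L⁻¹ gives Y = AL⁻¹.
L has determinant 6; L⁻¹ = [[-5/3, 17/6, -8/3], [-7/3, 11/3, -10/3], [-2, 7/2, -3]].
Y = AL⁻¹ = [[36, -15, -14], [-31, -1, 27]] · [[-5/3, 17/6, -8/3], [-7/3, 11/3, -10/3], [-2, 7/2, -3]] = [[3, -2, -4], [0, 3, 5]].

Y = [[3, -2, -4], [0, 3, 5]]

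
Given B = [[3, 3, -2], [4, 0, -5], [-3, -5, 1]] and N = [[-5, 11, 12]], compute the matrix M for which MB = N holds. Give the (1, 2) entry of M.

-2

Since B sits to the right of M, M = NB⁻¹.
B has determinant -2; B⁻¹ = [[25/2, -7/2, 15/2], [-11/2, 3/2, -7/2], [10, -3, 6]].
M = NB⁻¹ = [[-5, 11, 12]] · [[25/2, -7/2, 15/2], [-11/2, 3/2, -7/2], [10, -3, 6]] = [[-3, -2, -4]].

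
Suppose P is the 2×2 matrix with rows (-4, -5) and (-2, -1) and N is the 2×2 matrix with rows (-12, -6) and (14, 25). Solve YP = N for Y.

Y = [[0, 6], [-6, 5]]

Since P sits to the right of Y, Y = NP⁻¹.
det P = -6, so P⁻¹ = [[1/6, -5/6], [-1/3, 2/3]].
Y = NP⁻¹ = [[-12, -6], [14, 25]] · [[1/6, -5/6], [-1/3, 2/3]] = [[0, 6], [-6, 5]].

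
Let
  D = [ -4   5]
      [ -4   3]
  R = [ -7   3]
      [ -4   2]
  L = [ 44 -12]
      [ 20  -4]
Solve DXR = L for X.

X = [[0, -1], [-4, 4]]

X = D⁻¹LR⁻¹ (apply D⁻¹ on the left and R⁻¹ on the right).
det D = 8, so D⁻¹ = [[3/8, -5/8], [1/2, -1/2]].
det R = -2; the adjugate gives R⁻¹ = [[-1, 3/2], [-2, 7/2]].
D⁻¹L = [[4, -2], [12, -4]].
X = (D⁻¹L)R⁻¹ = [[0, -1], [-4, 4]].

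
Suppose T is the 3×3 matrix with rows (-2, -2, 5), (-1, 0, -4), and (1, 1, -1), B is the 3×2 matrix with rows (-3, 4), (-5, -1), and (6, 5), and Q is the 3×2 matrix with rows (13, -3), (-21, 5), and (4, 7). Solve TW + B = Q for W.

W = [[0, -2], [2, 3], [4, -1]]

TW = Q − B = [[16, -7], [-16, 6], [-2, 2]].
Since T multiplies W on the left, W = T⁻¹(Q − B).
T has determinant -3; T⁻¹ = [[-4/3, -1, -8/3], [5/3, 1, 13/3], [1/3, 0, 2/3]].
W = T⁻¹(Q − B) = [[0, -2], [2, 3], [4, -1]].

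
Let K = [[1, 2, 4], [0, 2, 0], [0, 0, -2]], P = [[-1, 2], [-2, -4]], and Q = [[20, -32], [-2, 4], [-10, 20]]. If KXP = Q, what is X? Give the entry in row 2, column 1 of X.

X = K⁻¹QP⁻¹ (apply K⁻¹ on the left and P⁻¹ on the right).
det K = -4, so K⁻¹ = [[1, -1, 2], [0, 1/2, 0], [0, 0, -1/2]].
det P = 8, so P⁻¹ = [[-1/2, -1/4], [1/4, -1/8]].
K⁻¹Q = [[2, 4], [-1, 2], [5, -10]].
X = (K⁻¹Q)P⁻¹ = [[0, -1], [1, 0], [-5, 0]].

1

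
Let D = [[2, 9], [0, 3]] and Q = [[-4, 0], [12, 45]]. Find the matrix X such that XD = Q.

X = [[-2, 6], [6, -3]]

Since D sits to the right of X, X = QD⁻¹.
det D = 6; the adjugate gives D⁻¹ = [[1/2, -3/2], [0, 1/3]].
X = QD⁻¹ = [[-4, 0], [12, 45]] · [[1/2, -3/2], [0, 1/3]] = [[-2, 6], [6, -3]].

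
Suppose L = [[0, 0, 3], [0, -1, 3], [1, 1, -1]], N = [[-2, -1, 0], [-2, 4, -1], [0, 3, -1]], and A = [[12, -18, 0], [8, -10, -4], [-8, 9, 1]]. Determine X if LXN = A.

X = [[1, 3, 0], [-3, 1, -5], [2, -4, 4]]

Left-multiply by L⁻¹ and right-multiply by N⁻¹: X = L⁻¹AN⁻¹.
det L = 3; the adjugate gives L⁻¹ = [[-2/3, 1, 1], [1, -1, 0], [1/3, 0, 0]].
det N = 4; the adjugate gives N⁻¹ = [[-1/4, -1/4, 1/4], [-1/2, 1/2, -1/2], [-3/2, 3/2, -5/2]].
L⁻¹A = [[-8, 11, -3], [4, -8, 4], [4, -6, 0]].
X = (L⁻¹A)N⁻¹ = [[1, 3, 0], [-3, 1, -5], [2, -4, 4]].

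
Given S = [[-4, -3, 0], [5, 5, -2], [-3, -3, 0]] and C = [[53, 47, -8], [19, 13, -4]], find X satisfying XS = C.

Since S sits to the right of X, X = CS⁻¹.
det S = 6; the adjugate gives S⁻¹ = [[-1, 0, 1], [1, 0, -4/3], [0, -1/2, -5/6]].
X = CS⁻¹ = [[53, 47, -8], [19, 13, -4]] · [[-1, 0, 1], [1, 0, -4/3], [0, -1/2, -5/6]] = [[-6, 4, -3], [-6, 2, 5]].

X = [[-6, 4, -3], [-6, 2, 5]]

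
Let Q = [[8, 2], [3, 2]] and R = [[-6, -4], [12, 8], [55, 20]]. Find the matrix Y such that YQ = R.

Y = [[0, -2], [0, 4], [5, 5]]

Right-multiplying both sides by Q⁻¹ gives Y = RQ⁻¹.
Q has determinant 10; Q⁻¹ = [[1/5, -1/5], [-3/10, 4/5]].
Y = RQ⁻¹ = [[-6, -4], [12, 8], [55, 20]] · [[1/5, -1/5], [-3/10, 4/5]] = [[0, -2], [0, 4], [5, 5]].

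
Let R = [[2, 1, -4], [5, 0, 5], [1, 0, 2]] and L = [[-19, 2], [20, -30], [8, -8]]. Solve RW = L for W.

W = [[0, -4], [-3, 2], [4, -2]]

Left-multiplying both sides by R⁻¹ gives W = R⁻¹L.
R has determinant -5; R⁻¹ = [[0, 2/5, -1], [1, -8/5, 6], [0, -1/5, 1]].
W = R⁻¹L = [[0, 2/5, -1], [1, -8/5, 6], [0, -1/5, 1]] · [[-19, 2], [20, -30], [8, -8]] = [[0, -4], [-3, 2], [4, -2]].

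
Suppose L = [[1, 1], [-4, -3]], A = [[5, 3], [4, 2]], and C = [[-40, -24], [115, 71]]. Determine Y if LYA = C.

Y = L⁻¹CA⁻¹ (apply L⁻¹ on the left and A⁻¹ on the right).
det L = 1, so L⁻¹ = [[-3, -1], [4, 1]].
det A = -2; the adjugate gives A⁻¹ = [[-1, 3/2], [2, -5/2]].
L⁻¹C = [[5, 1], [-45, -25]].
Y = (L⁻¹C)A⁻¹ = [[-3, 5], [-5, -5]].

Y = [[-3, 5], [-5, -5]]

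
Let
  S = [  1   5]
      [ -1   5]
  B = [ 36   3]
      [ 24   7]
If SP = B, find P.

P = [[6, -2], [6, 1]]

Left-multiplying both sides by S⁻¹ gives P = S⁻¹B.
det S = 10; the adjugate gives S⁻¹ = [[1/2, -1/2], [1/10, 1/10]].
P = S⁻¹B = [[1/2, -1/2], [1/10, 1/10]] · [[36, 3], [24, 7]] = [[6, -2], [6, 1]].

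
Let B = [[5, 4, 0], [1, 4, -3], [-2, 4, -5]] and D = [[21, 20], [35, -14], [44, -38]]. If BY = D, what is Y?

Left-multiplying both sides by B⁻¹ gives Y = B⁻¹D.
det B = 4; the adjugate gives B⁻¹ = [[-2, 5, -3], [11/4, -25/4, 15/4], [3, -7, 4]].
Y = B⁻¹D = [[-2, 5, -3], [11/4, -25/4, 15/4], [3, -7, 4]] · [[21, 20], [35, -14], [44, -38]] = [[1, 4], [4, 0], [-6, 6]].

Y = [[1, 4], [4, 0], [-6, 6]]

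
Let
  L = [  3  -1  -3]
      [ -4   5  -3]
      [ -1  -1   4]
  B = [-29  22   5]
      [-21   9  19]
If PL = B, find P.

Since L sits to the right of P, P = BL⁻¹.
L has determinant 5; L⁻¹ = [[17/5, 7/5, 18/5], [19/5, 9/5, 21/5], [9/5, 4/5, 11/5]].
P = BL⁻¹ = [[-29, 22, 5], [-21, 9, 19]] · [[17/5, 7/5, 18/5], [19/5, 9/5, 21/5], [9/5, 4/5, 11/5]] = [[-6, 3, -1], [-3, 2, 4]].

P = [[-6, 3, -1], [-3, 2, 4]]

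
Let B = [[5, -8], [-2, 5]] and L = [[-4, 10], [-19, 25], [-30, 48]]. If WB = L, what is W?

Right-multiplying both sides by B⁻¹ gives W = LB⁻¹.
B has determinant 9; B⁻¹ = [[5/9, 8/9], [2/9, 5/9]].
W = LB⁻¹ = [[-4, 10], [-19, 25], [-30, 48]] · [[5/9, 8/9], [2/9, 5/9]] = [[0, 2], [-5, -3], [-6, 0]].

W = [[0, 2], [-5, -3], [-6, 0]]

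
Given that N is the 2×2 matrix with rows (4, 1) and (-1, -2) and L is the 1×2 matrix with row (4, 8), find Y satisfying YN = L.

Y = [[0, -4]]

N is on the right of Y, so right-multiply by N⁻¹: Y = LN⁻¹.
det N = -7; the adjugate gives N⁻¹ = [[2/7, 1/7], [-1/7, -4/7]].
Y = LN⁻¹ = [[4, 8]] · [[2/7, 1/7], [-1/7, -4/7]] = [[0, -4]].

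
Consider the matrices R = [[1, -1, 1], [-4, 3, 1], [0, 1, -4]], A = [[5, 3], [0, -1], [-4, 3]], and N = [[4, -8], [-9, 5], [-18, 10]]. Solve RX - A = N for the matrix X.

RX = N + A = [[9, -5], [-9, 4], [-22, 13]].
Since R multiplies X on the left, X = R⁻¹(N + A).
det R = -1; the adjugate gives R⁻¹ = [[13, 3, 4], [16, 4, 5], [4, 1, 1]].
X = R⁻¹(N + A) = [[2, -1], [-2, 1], [5, -3]].

X = [[2, -1], [-2, 1], [5, -3]]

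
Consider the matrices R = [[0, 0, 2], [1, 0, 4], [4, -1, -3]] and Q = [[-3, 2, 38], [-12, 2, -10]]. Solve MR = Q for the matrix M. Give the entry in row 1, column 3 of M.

Since R sits to the right of M, M = QR⁻¹.
det R = -2, so R⁻¹ = [[-2, 1, 0], [-19/2, 4, -1], [1/2, 0, 0]].
M = QR⁻¹ = [[-3, 2, 38], [-12, 2, -10]] · [[-2, 1, 0], [-19/2, 4, -1], [1/2, 0, 0]] = [[6, 5, -2], [0, -4, -2]].

-2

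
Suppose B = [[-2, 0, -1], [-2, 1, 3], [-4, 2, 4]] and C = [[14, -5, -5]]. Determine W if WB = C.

Since B sits to the right of W, W = CB⁻¹.
det B = 4; the adjugate gives B⁻¹ = [[-1/2, -1/2, 1/4], [-1, -3, 2], [0, 1, -1/2]].
W = CB⁻¹ = [[14, -5, -5]] · [[-1/2, -1/2, 1/4], [-1, -3, 2], [0, 1, -1/2]] = [[-2, 3, -4]].

W = [[-2, 3, -4]]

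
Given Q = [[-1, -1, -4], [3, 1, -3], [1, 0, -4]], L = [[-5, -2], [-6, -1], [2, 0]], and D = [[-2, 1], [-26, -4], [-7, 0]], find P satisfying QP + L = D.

P = [[-5, 0], [-2, -3], [1, 0]]

QP = D − L = [[3, 3], [-20, -3], [-9, 0]].
Q is on the left of P, so left-multiply by Q⁻¹: P = Q⁻¹(D − L).
det Q = -1, so Q⁻¹ = [[4, 4, -7], [-9, -8, 15], [1, 1, -2]].
P = Q⁻¹(D − L) = [[-5, 0], [-2, -3], [1, 0]].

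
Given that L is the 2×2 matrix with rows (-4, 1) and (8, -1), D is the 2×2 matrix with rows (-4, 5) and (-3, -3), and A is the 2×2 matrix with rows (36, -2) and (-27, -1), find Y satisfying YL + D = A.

Y = [[-4, 3], [-2, -4]]

YL = A − D = [[40, -7], [-24, 2]].
Since L sits to the right of Y, Y = (A − D)L⁻¹.
det L = -4; the adjugate gives L⁻¹ = [[1/4, 1/4], [2, 1]].
Y = (A − D)L⁻¹ = [[-4, 3], [-2, -4]].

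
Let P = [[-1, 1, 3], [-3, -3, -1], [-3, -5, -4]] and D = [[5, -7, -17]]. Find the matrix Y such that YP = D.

Right-multiplying both sides by P⁻¹ gives Y = DP⁻¹.
P has determinant 2; P⁻¹ = [[7/2, -11/2, 4], [-9/2, 13/2, -5], [3, -4, 3]].
Y = DP⁻¹ = [[5, -7, -17]] · [[7/2, -11/2, 4], [-9/2, 13/2, -5], [3, -4, 3]] = [[-2, -5, 4]].

Y = [[-2, -5, 4]]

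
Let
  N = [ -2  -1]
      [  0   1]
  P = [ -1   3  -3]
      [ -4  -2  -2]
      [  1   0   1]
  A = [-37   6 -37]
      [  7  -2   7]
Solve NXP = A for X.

Isolating X: multiply by N⁻¹ from the left and P⁻¹ from the right, so X = N⁻¹AP⁻¹.
det N = -2, so N⁻¹ = [[-1/2, -1/2], [0, 1]].
det P = 2; the adjugate gives P⁻¹ = [[-1, -3/2, -6], [1, 1, 5], [1, 3/2, 7]].
N⁻¹A = [[15, -2, 15], [7, -2, 7]].
X = (N⁻¹A)P⁻¹ = [[-2, -2, 5], [-2, -2, -3]].

X = [[-2, -2, 5], [-2, -2, -3]]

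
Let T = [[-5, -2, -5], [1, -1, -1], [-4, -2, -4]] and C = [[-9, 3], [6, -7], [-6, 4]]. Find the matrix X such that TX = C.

X = [[3, -5], [-3, -4], [0, 6]]

Since T multiplies X on the left, X = T⁻¹C.
det T = 4, so T⁻¹ = [[1/2, 1/2, -3/4], [2, 0, -5/2], [-3/2, -1/2, 7/4]].
X = T⁻¹C = [[1/2, 1/2, -3/4], [2, 0, -5/2], [-3/2, -1/2, 7/4]] · [[-9, 3], [6, -7], [-6, 4]] = [[3, -5], [-3, -4], [0, 6]].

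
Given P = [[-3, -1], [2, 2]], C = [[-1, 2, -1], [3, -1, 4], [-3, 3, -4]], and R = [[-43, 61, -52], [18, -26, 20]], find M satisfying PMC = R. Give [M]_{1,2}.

Left-multiply by P⁻¹ and right-multiply by C⁻¹: M = P⁻¹RC⁻¹.
det P = -4; the adjugate gives P⁻¹ = [[-1/2, -1/4], [1/2, 3/4]].
C has determinant 2; C⁻¹ = [[-4, 5/2, 7/2], [0, 1/2, 1/2], [3, -3/2, -5/2]].
P⁻¹R = [[17, -24, 21], [-8, 11, -11]].
M = (P⁻¹R)C⁻¹ = [[-5, -1, -5], [-1, 2, 5]].

-1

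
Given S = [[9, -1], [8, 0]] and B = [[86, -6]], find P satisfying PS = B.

S is on the right of P, so right-multiply by S⁻¹: P = BS⁻¹.
det S = 8; the adjugate gives S⁻¹ = [[0, 1/8], [-1, 9/8]].
P = BS⁻¹ = [[86, -6]] · [[0, 1/8], [-1, 9/8]] = [[6, 4]].

P = [[6, 4]]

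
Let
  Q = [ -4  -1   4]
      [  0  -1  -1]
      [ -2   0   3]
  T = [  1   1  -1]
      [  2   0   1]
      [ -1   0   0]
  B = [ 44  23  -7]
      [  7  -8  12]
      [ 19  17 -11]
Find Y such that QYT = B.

Y = [[-4, -3, -2], [5, -4, 5], [3, 0, 2]]

Y = Q⁻¹BT⁻¹ (apply Q⁻¹ on the left and T⁻¹ on the right).
det Q = 2, so Q⁻¹ = [[-3/2, 3/2, 5/2], [1, -2, -2], [-1, 1, 2]].
T has determinant -1; T⁻¹ = [[0, 0, -1], [1, 1, 3], [0, 1, 2]].
Q⁻¹B = [[-8, -4, 1], [-8, 5, -9], [1, 3, -3]].
Y = (Q⁻¹B)T⁻¹ = [[-4, -3, -2], [5, -4, 5], [3, 0, 2]].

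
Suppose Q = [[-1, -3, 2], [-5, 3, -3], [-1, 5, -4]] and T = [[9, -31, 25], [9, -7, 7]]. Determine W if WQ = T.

Right-multiplying both sides by Q⁻¹ gives W = TQ⁻¹.
det Q = 4, so Q⁻¹ = [[3/4, -1/2, 3/4], [-17/4, 3/2, -13/4], [-11/2, 2, -9/2]].
W = TQ⁻¹ = [[9, -31, 25], [9, -7, 7]] · [[3/4, -1/2, 3/4], [-17/4, 3/2, -13/4], [-11/2, 2, -9/2]] = [[1, -1, -5], [-2, -1, -2]].

W = [[1, -1, -5], [-2, -1, -2]]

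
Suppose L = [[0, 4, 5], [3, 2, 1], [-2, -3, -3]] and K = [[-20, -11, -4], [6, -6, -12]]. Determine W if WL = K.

L is on the right of W, so right-multiply by L⁻¹: W = KL⁻¹.
L has determinant 3; L⁻¹ = [[-1, -1, -2], [7/3, 10/3, 5], [-5/3, -8/3, -4]].
W = KL⁻¹ = [[-20, -11, -4], [6, -6, -12]] · [[-1, -1, -2], [7/3, 10/3, 5], [-5/3, -8/3, -4]] = [[1, -6, 1], [0, 6, 6]].

W = [[1, -6, 1], [0, 6, 6]]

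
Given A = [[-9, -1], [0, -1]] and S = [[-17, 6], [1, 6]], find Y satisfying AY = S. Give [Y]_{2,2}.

Left-multiplying both sides by A⁻¹ gives Y = A⁻¹S.
A has determinant 9; A⁻¹ = [[-1/9, 1/9], [0, -1]].
Y = A⁻¹S = [[-1/9, 1/9], [0, -1]] · [[-17, 6], [1, 6]] = [[2, 0], [-1, -6]].

-6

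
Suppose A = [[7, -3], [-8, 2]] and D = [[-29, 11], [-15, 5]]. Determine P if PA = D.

P = [[-3, 1], [-1, 1]]

Right-multiplying both sides by A⁻¹ gives P = DA⁻¹.
det A = -10; the adjugate gives A⁻¹ = [[-1/5, -3/10], [-4/5, -7/10]].
P = DA⁻¹ = [[-29, 11], [-15, 5]] · [[-1/5, -3/10], [-4/5, -7/10]] = [[-3, 1], [-1, 1]].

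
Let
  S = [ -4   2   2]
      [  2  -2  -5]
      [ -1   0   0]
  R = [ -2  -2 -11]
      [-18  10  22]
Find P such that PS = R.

Right-multiplying both sides by S⁻¹ gives P = RS⁻¹.
det S = 6; the adjugate gives S⁻¹ = [[0, 0, -1], [5/6, 1/3, -8/3], [-1/3, -1/3, 2/3]].
P = RS⁻¹ = [[-2, -2, -11], [-18, 10, 22]] · [[0, 0, -1], [5/6, 1/3, -8/3], [-1/3, -1/3, 2/3]] = [[2, 3, 0], [1, -4, 6]].

P = [[2, 3, 0], [1, -4, 6]]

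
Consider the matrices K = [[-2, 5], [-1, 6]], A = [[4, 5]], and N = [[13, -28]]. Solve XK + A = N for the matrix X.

X = [[-3, -3]]

XK = N − A = [[9, -33]].
Since K sits to the right of X, X = (N − A)K⁻¹.
det K = -7, so K⁻¹ = [[-6/7, 5/7], [-1/7, 2/7]].
X = (N − A)K⁻¹ = [[-3, -3]].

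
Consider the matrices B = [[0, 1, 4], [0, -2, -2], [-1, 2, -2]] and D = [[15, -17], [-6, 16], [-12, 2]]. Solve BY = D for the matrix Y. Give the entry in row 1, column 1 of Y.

B is on the left of Y, so left-multiply by B⁻¹: Y = B⁻¹D.
det B = -6; the adjugate gives B⁻¹ = [[-4/3, -5/3, -1], [-1/3, -2/3, 0], [1/3, 1/6, 0]].
Y = B⁻¹D = [[-4/3, -5/3, -1], [-1/3, -2/3, 0], [1/3, 1/6, 0]] · [[15, -17], [-6, 16], [-12, 2]] = [[2, -6], [-1, -5], [4, -3]].

2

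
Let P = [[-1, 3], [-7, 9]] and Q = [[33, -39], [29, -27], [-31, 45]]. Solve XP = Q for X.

X = [[2, -5], [6, -5], [3, 4]]

Right-multiplying both sides by P⁻¹ gives X = QP⁻¹.
det P = 12, so P⁻¹ = [[3/4, -1/4], [7/12, -1/12]].
X = QP⁻¹ = [[33, -39], [29, -27], [-31, 45]] · [[3/4, -1/4], [7/12, -1/12]] = [[2, -5], [6, -5], [3, 4]].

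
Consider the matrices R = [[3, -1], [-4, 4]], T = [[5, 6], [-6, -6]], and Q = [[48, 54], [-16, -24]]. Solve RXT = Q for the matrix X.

X = [[2, -2], [0, -3]]

Isolating X: multiply by R⁻¹ from the left and T⁻¹ from the right, so X = R⁻¹QT⁻¹.
det R = 8, so R⁻¹ = [[1/2, 1/8], [1/2, 3/8]].
det T = 6, so T⁻¹ = [[-1, -1], [1, 5/6]].
R⁻¹Q = [[22, 24], [18, 18]].
X = (R⁻¹Q)T⁻¹ = [[2, -2], [0, -3]].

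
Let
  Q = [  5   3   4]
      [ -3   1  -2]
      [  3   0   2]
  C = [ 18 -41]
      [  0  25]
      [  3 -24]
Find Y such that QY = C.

Y = [[-3, -4], [3, 1], [6, -6]]

Since Q multiplies Y on the left, Y = Q⁻¹C.
det Q = -2, so Q⁻¹ = [[-1, 3, 5], [0, 1, 1], [3/2, -9/2, -7]].
Y = Q⁻¹C = [[-1, 3, 5], [0, 1, 1], [3/2, -9/2, -7]] · [[18, -41], [0, 25], [3, -24]] = [[-3, -4], [3, 1], [6, -6]].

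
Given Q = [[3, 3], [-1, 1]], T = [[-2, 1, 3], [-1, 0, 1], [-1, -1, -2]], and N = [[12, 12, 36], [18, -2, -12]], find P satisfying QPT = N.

P = [[2, 4, -1], [-4, 2, -5]]

P = Q⁻¹NT⁻¹ (apply Q⁻¹ on the left and T⁻¹ on the right).
det Q = 6; the adjugate gives Q⁻¹ = [[1/6, -1/2], [1/6, 1/2]].
T has determinant -2; T⁻¹ = [[-1/2, 1/2, -1/2], [3/2, -7/2, 1/2], [-1/2, 3/2, -1/2]].
Q⁻¹N = [[-7, 3, 12], [11, 1, 0]].
P = (Q⁻¹N)T⁻¹ = [[2, 4, -1], [-4, 2, -5]].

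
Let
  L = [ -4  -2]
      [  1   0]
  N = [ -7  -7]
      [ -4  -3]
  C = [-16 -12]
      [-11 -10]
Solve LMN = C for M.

M = [[1, 1], [-2, -4]]

M = L⁻¹CN⁻¹ (apply L⁻¹ on the left and N⁻¹ on the right).
det L = 2; the adjugate gives L⁻¹ = [[0, 1], [-1/2, -2]].
N has determinant -7; N⁻¹ = [[3/7, -1], [-4/7, 1]].
L⁻¹C = [[-11, -10], [30, 26]].
M = (L⁻¹C)N⁻¹ = [[1, 1], [-2, -4]].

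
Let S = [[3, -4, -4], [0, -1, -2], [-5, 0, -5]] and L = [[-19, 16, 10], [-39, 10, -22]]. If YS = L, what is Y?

S is on the right of Y, so right-multiply by S⁻¹: Y = LS⁻¹.
det S = -5; the adjugate gives S⁻¹ = [[-1, 4, -4/5], [-2, 7, -6/5], [1, -4, 3/5]].
Y = LS⁻¹ = [[-19, 16, 10], [-39, 10, -22]] · [[-1, 4, -4/5], [-2, 7, -6/5], [1, -4, 3/5]] = [[-3, -4, 2], [-3, 2, 6]].

Y = [[-3, -4, 2], [-3, 2, 6]]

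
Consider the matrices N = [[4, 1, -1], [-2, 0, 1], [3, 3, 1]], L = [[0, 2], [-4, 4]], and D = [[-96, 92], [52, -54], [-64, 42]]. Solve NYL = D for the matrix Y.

Y = [[1, 4], [-5, 3], [1, -5]]

Left-multiply by N⁻¹ and right-multiply by L⁻¹: Y = N⁻¹DL⁻¹.
N has determinant -1; N⁻¹ = [[3, 4, -1], [-5, -7, 2], [6, 9, -2]].
det L = 8; the adjugate gives L⁻¹ = [[1/2, -1/4], [1/2, 0]].
N⁻¹D = [[-16, 18], [-12, 2], [20, -18]].
Y = (N⁻¹D)L⁻¹ = [[1, 4], [-5, 3], [1, -5]].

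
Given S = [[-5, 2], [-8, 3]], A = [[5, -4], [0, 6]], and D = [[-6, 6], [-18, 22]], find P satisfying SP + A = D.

P = [[3, -2], [2, 0]]

SP = D − A = [[-11, 10], [-18, 16]].
Since S multiplies P on the left, P = S⁻¹(D − A).
det S = 1, so S⁻¹ = [[3, -2], [8, -5]].
P = S⁻¹(D − A) = [[3, -2], [2, 0]].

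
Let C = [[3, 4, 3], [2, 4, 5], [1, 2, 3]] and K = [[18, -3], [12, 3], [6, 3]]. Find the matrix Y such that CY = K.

Left-multiplying both sides by C⁻¹ gives Y = C⁻¹K.
det C = 2, so C⁻¹ = [[1, -3, 4], [-1/2, 3, -9/2], [0, -1, 2]].
Y = C⁻¹K = [[1, -3, 4], [-1/2, 3, -9/2], [0, -1, 2]] · [[18, -3], [12, 3], [6, 3]] = [[6, 0], [0, -3], [0, 3]].

Y = [[6, 0], [0, -3], [0, 3]]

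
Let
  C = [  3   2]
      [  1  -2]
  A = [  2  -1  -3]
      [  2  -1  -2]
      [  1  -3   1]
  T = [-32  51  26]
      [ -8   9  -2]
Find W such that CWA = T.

W = [[-4, 1, -4], [-5, 5, -1]]

Isolating W: multiply by C⁻¹ from the left and A⁻¹ from the right, so W = C⁻¹TA⁻¹.
det C = -8; the adjugate gives C⁻¹ = [[1/4, 1/4], [1/8, -3/8]].
A has determinant 5; A⁻¹ = [[-7/5, 2, -1/5], [-4/5, 1, -2/5], [-1, 1, 0]].
C⁻¹T = [[-10, 15, 6], [-1, 3, 4]].
W = (C⁻¹T)A⁻¹ = [[-4, 1, -4], [-5, 5, -1]].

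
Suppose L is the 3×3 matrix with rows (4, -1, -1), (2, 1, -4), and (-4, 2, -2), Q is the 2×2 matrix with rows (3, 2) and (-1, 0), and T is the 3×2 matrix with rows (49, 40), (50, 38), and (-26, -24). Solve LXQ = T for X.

Left-multiply by L⁻¹ and right-multiply by Q⁻¹: X = L⁻¹TQ⁻¹.
det L = -4; the adjugate gives L⁻¹ = [[-3/2, 1, -5/4], [-5, 3, -7/2], [-2, 1, -3/2]].
det Q = 2, so Q⁻¹ = [[0, -1], [1/2, 3/2]].
L⁻¹T = [[9, 8], [-4, -2], [-9, -6]].
X = (L⁻¹T)Q⁻¹ = [[4, 3], [-1, 1], [-3, 0]].

X = [[4, 3], [-1, 1], [-3, 0]]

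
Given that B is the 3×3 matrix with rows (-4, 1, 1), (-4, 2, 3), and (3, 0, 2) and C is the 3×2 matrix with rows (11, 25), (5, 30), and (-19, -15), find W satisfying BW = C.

Left-multiplying both sides by B⁻¹ gives W = B⁻¹C.
B has determinant -5; B⁻¹ = [[-4/5, 2/5, -1/5], [-17/5, 11/5, -8/5], [6/5, -3/5, 4/5]].
W = B⁻¹C = [[-4/5, 2/5, -1/5], [-17/5, 11/5, -8/5], [6/5, -3/5, 4/5]] · [[11, 25], [5, 30], [-19, -15]] = [[-3, -5], [4, 5], [-5, 0]].

W = [[-3, -5], [4, 5], [-5, 0]]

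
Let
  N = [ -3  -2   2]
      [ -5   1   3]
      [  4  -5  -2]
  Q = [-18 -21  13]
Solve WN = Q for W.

Since N sits to the right of W, W = QN⁻¹.
det N = -1, so N⁻¹ = [[-13, 14, 8], [-2, 2, 1], [-21, 23, 13]].
W = QN⁻¹ = [[-18, -21, 13]] · [[-13, 14, 8], [-2, 2, 1], [-21, 23, 13]] = [[3, 5, 4]].

W = [[3, 5, 4]]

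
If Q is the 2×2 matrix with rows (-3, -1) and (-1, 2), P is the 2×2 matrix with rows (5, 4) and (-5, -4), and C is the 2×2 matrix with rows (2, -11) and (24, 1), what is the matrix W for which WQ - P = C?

W = [[-1, -4], [-5, -4]]

WQ = C + P = [[7, -7], [19, -3]].
Since Q sits to the right of W, W = (C + P)Q⁻¹.
det Q = -7, so Q⁻¹ = [[-2/7, -1/7], [-1/7, 3/7]].
W = (C + P)Q⁻¹ = [[-1, -4], [-5, -4]].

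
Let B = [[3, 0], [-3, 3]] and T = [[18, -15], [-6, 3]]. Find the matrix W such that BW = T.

W = [[6, -5], [4, -4]]

B is on the left of W, so left-multiply by B⁻¹: W = B⁻¹T.
B has determinant 9; B⁻¹ = [[1/3, 0], [1/3, 1/3]].
W = B⁻¹T = [[1/3, 0], [1/3, 1/3]] · [[18, -15], [-6, 3]] = [[6, -5], [4, -4]].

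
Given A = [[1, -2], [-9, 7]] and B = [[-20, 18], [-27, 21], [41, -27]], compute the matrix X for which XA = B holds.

X = [[-2, 2], [0, 3], [-4, -5]]

Since A sits to the right of X, X = BA⁻¹.
A has determinant -11; A⁻¹ = [[-7/11, -2/11], [-9/11, -1/11]].
X = BA⁻¹ = [[-20, 18], [-27, 21], [41, -27]] · [[-7/11, -2/11], [-9/11, -1/11]] = [[-2, 2], [0, 3], [-4, -5]].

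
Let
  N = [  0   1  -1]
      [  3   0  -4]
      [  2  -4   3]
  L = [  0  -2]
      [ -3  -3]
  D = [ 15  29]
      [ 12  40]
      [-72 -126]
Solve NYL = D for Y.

Y = [[2, 4], [-2, -1], [5, 4]]

Left-multiply by N⁻¹ and right-multiply by L⁻¹: Y = N⁻¹DL⁻¹.
det N = -5, so N⁻¹ = [[16/5, -1/5, 4/5], [17/5, -2/5, 3/5], [12/5, -2/5, 3/5]].
det L = -6, so L⁻¹ = [[1/2, -1/3], [-1/2, 0]].
N⁻¹D = [[-12, -16], [3, 7], [-12, -22]].
Y = (N⁻¹D)L⁻¹ = [[2, 4], [-2, -1], [5, 4]].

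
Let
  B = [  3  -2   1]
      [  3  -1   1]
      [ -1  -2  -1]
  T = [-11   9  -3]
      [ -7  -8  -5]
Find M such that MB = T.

Right-multiplying both sides by B⁻¹ gives M = TB⁻¹.
det B = -2; the adjugate gives B⁻¹ = [[-3/2, 2, 1/2], [-1, 1, 0], [7/2, -4, -3/2]].
M = TB⁻¹ = [[-11, 9, -3], [-7, -8, -5]] · [[-3/2, 2, 1/2], [-1, 1, 0], [7/2, -4, -3/2]] = [[-3, -1, -1], [1, -2, 4]].

M = [[-3, -1, -1], [1, -2, 4]]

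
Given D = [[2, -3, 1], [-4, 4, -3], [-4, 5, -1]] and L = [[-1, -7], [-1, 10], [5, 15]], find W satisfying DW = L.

Left-multiplying both sides by D⁻¹ gives W = D⁻¹L.
det D = -6, so D⁻¹ = [[-11/6, -1/3, -5/6], [-4/3, -1/3, -1/3], [2/3, -1/3, 2/3]].
W = D⁻¹L = [[-11/6, -1/3, -5/6], [-4/3, -1/3, -1/3], [2/3, -1/3, 2/3]] · [[-1, -7], [-1, 10], [5, 15]] = [[-2, -3], [0, 1], [3, 2]].

W = [[-2, -3], [0, 1], [3, 2]]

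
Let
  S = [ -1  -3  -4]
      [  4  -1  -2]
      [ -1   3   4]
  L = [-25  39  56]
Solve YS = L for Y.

Since S sits to the right of Y, Y = LS⁻¹.
S has determinant -4; S⁻¹ = [[-1/2, 0, -1/2], [7/2, 2, 9/2], [-11/4, -3/2, -13/4]].
Y = LS⁻¹ = [[-25, 39, 56]] · [[-1/2, 0, -1/2], [7/2, 2, 9/2], [-11/4, -3/2, -13/4]] = [[-5, -6, 6]].

Y = [[-5, -6, 6]]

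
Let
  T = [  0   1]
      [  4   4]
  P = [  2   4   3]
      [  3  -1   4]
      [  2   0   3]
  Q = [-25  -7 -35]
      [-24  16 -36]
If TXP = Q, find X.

X = T⁻¹QP⁻¹ (apply T⁻¹ on the left and P⁻¹ on the right).
T has determinant -4; T⁻¹ = [[-1, 1/4], [1, 0]].
det P = -4; the adjugate gives P⁻¹ = [[3/4, 3, -19/4], [1/4, 0, -1/4], [-1/2, -2, 7/2]].
T⁻¹Q = [[19, 11, 26], [-25, -7, -35]].
X = (T⁻¹Q)P⁻¹ = [[4, 5, -2], [-3, -5, -2]].

X = [[4, 5, -2], [-3, -5, -2]]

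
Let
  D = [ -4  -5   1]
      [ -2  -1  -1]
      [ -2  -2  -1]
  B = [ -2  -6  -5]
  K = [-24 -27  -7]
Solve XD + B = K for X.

X = [[3, 4, 1]]

XD = K − B = [[-22, -21, -2]].
Right-multiplying both sides by D⁻¹ gives X = (K − B)D⁻¹.
det D = 6, so D⁻¹ = [[-1/6, -7/6, 1], [0, 1, -1], [1/3, 1/3, -1]].
X = (K − B)D⁻¹ = [[3, 4, 1]].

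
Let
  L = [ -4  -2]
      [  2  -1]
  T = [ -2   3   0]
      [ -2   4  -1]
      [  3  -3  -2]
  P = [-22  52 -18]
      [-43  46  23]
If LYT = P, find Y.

Y = [[5, -4, -2], [-3, -3, 5]]

Isolating Y: multiply by L⁻¹ from the left and T⁻¹ from the right, so Y = L⁻¹PT⁻¹.
det L = 8; the adjugate gives L⁻¹ = [[-1/8, 1/4], [-1/4, -1/2]].
det T = 1, so T⁻¹ = [[-11, 6, -3], [-7, 4, -2], [-6, 3, -2]].
L⁻¹P = [[-8, 5, 8], [27, -36, -7]].
Y = (L⁻¹P)T⁻¹ = [[5, -4, -2], [-3, -3, 5]].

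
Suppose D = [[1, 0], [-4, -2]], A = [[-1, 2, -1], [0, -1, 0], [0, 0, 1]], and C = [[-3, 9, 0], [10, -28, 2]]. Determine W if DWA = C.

W = [[3, -3, 3], [-1, 2, -2]]

Left-multiply by D⁻¹ and right-multiply by A⁻¹: W = D⁻¹CA⁻¹.
det D = -2, so D⁻¹ = [[1, 0], [-2, -1/2]].
det A = 1; the adjugate gives A⁻¹ = [[-1, -2, -1], [0, -1, 0], [0, 0, 1]].
D⁻¹C = [[-3, 9, 0], [1, -4, -1]].
W = (D⁻¹C)A⁻¹ = [[3, -3, 3], [-1, 2, -2]].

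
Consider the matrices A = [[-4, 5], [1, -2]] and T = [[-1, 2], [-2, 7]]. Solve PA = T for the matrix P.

A is on the right of P, so right-multiply by A⁻¹: P = TA⁻¹.
det A = 3; the adjugate gives A⁻¹ = [[-2/3, -5/3], [-1/3, -4/3]].
P = TA⁻¹ = [[-1, 2], [-2, 7]] · [[-2/3, -5/3], [-1/3, -4/3]] = [[0, -1], [-1, -6]].

P = [[0, -1], [-1, -6]]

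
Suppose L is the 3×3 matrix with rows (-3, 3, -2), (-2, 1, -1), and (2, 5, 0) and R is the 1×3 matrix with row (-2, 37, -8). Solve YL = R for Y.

L is on the right of Y, so right-multiply by L⁻¹: Y = RL⁻¹.
det L = 3; the adjugate gives L⁻¹ = [[5/3, -10/3, -1/3], [-2/3, 4/3, 1/3], [-4, 7, 1]].
Y = RL⁻¹ = [[-2, 37, -8]] · [[5/3, -10/3, -1/3], [-2/3, 4/3, 1/3], [-4, 7, 1]] = [[4, 0, 5]].

Y = [[4, 0, 5]]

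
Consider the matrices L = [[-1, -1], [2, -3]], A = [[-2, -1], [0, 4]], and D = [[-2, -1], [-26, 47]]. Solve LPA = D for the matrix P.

P = [[2, 3], [-3, -3]]

Left-multiply by L⁻¹ and right-multiply by A⁻¹: P = L⁻¹DA⁻¹.
L has determinant 5; L⁻¹ = [[-3/5, 1/5], [-2/5, -1/5]].
det A = -8, so A⁻¹ = [[-1/2, -1/8], [0, 1/4]].
L⁻¹D = [[-4, 10], [6, -9]].
P = (L⁻¹D)A⁻¹ = [[2, 3], [-3, -3]].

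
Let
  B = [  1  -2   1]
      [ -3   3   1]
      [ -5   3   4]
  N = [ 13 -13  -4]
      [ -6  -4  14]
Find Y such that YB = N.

B is on the right of Y, so right-multiply by B⁻¹: Y = NB⁻¹.
det B = 1, so B⁻¹ = [[9, 11, -5], [7, 9, -4], [6, 7, -3]].
Y = NB⁻¹ = [[13, -13, -4], [-6, -4, 14]] · [[9, 11, -5], [7, 9, -4], [6, 7, -3]] = [[2, -2, -1], [2, -4, 4]].

Y = [[2, -2, -1], [2, -4, 4]]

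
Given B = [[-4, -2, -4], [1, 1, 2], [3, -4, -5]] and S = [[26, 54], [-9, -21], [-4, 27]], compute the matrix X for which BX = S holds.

Since B multiplies X on the left, X = B⁻¹S.
det B = -6, so B⁻¹ = [[-1/2, -1, 0], [-11/6, -16/3, -2/3], [7/6, 11/3, 1/3]].
X = B⁻¹S = [[-1/2, -1, 0], [-11/6, -16/3, -2/3], [7/6, 11/3, 1/3]] · [[26, 54], [-9, -21], [-4, 27]] = [[-4, -6], [3, -5], [-4, -5]].

X = [[-4, -6], [3, -5], [-4, -5]]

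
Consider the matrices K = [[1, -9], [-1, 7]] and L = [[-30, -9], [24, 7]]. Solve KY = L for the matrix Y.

K is on the left of Y, so left-multiply by K⁻¹: Y = K⁻¹L.
det K = -2, so K⁻¹ = [[-7/2, -9/2], [-1/2, -1/2]].
Y = K⁻¹L = [[-7/2, -9/2], [-1/2, -1/2]] · [[-30, -9], [24, 7]] = [[-3, 0], [3, 1]].

Y = [[-3, 0], [3, 1]]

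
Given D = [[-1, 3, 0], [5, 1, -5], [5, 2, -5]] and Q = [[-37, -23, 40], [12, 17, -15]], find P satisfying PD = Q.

Right-multiplying both sides by D⁻¹ gives P = QD⁻¹.
D has determinant -5; D⁻¹ = [[-1, -3, 3], [0, -1, 1], [-1, -17/5, 16/5]].
P = QD⁻¹ = [[-37, -23, 40], [12, 17, -15]] · [[-1, -3, 3], [0, -1, 1], [-1, -17/5, 16/5]] = [[-3, -2, -6], [3, -2, 5]].

P = [[-3, -2, -6], [3, -2, 5]]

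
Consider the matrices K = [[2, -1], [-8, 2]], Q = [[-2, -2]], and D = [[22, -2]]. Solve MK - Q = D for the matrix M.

M = [[-2, -3]]

MK = D + Q = [[20, -4]].
K is on the right of M, so right-multiply by K⁻¹: M = (D + Q)K⁻¹.
det K = -4, so K⁻¹ = [[-1/2, -1/4], [-2, -1/2]].
M = (D + Q)K⁻¹ = [[-2, -3]].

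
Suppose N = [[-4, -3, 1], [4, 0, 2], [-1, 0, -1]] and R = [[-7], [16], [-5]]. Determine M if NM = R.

M = [[3], [-1], [2]]

Left-multiplying both sides by N⁻¹ gives M = N⁻¹R.
det N = -6; the adjugate gives N⁻¹ = [[0, 1/2, 1], [-1/3, -5/6, -2], [0, -1/2, -2]].
M = N⁻¹R = [[0, 1/2, 1], [-1/3, -5/6, -2], [0, -1/2, -2]] · [[-7], [16], [-5]] = [[3], [-1], [2]].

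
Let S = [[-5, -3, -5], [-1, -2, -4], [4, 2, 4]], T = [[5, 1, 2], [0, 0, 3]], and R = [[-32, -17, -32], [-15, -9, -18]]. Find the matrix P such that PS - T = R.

PS = R + T = [[-27, -16, -30], [-15, -9, -15]].
Since S sits to the right of P, P = (R + T)S⁻¹.
det S = 6; the adjugate gives S⁻¹ = [[0, 1/3, 1/3], [-2, 0, -5/2], [1, -1/3, 7/6]].
P = (R + T)S⁻¹ = [[2, 1, -4], [3, 0, 0]].

P = [[2, 1, -4], [3, 0, 0]]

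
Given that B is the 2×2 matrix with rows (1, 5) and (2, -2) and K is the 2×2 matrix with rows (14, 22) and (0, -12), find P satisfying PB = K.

Right-multiplying both sides by B⁻¹ gives P = KB⁻¹.
det B = -12, so B⁻¹ = [[1/6, 5/12], [1/6, -1/12]].
P = KB⁻¹ = [[14, 22], [0, -12]] · [[1/6, 5/12], [1/6, -1/12]] = [[6, 4], [-2, 1]].

P = [[6, 4], [-2, 1]]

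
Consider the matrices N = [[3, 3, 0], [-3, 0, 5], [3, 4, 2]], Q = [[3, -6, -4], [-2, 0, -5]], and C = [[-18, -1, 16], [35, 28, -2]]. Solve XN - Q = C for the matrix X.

X = [[3, 4, -4], [4, -3, 4]]

XN = C + Q = [[-15, -7, 12], [33, 28, -7]].
N is on the right of X, so right-multiply by N⁻¹: X = (C + Q)N⁻¹.
det N = 3, so N⁻¹ = [[-20/3, -2, 5], [7, 2, -5], [-4, -1, 3]].
X = (C + Q)N⁻¹ = [[3, 4, -4], [4, -3, 4]].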